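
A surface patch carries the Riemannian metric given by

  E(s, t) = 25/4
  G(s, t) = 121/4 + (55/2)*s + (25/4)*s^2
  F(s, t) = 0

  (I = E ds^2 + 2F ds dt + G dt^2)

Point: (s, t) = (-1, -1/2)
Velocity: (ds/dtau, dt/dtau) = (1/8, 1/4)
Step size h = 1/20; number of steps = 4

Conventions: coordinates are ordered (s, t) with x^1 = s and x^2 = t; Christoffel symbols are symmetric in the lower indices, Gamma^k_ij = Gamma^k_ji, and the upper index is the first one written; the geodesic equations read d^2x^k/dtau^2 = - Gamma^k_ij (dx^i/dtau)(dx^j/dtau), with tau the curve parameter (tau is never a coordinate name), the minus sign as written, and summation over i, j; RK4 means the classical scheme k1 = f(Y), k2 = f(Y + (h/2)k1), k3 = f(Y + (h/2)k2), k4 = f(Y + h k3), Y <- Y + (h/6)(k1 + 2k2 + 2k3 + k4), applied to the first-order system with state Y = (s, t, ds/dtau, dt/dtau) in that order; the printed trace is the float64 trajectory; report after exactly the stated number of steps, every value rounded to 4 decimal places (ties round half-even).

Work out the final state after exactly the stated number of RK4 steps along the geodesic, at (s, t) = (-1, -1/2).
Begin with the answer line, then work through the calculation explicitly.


Answer: s = -0.9735, t = -0.4511, ds/dtau = 0.1395, dt/dtau = 0.2393

f(Y) = (ds/dtau, dt/dtau, -Gamma^s_ij Y'^i Y'^j, -Gamma^t_ij Y'^i Y'^j) with the Gammas evaluated at the stage position; h = 0.050000; intermediate values shown to 6 dp
step 0: s = -1.0000, t = -0.5000, ds/dtau = 0.1250, dt/dtau = 0.2500
step 1:
  k1: at (s, t) = (-1.000000, -0.500000), (ds/dtau, dt/dtau) = (0.125000, 0.250000); Gamma_sss = 0.000000, Gamma_sst = 0.000000, Gamma_stt = -1.200000, Gamma_tss = 0.000000, Gamma_tst = 0.833333, Gamma_ttt = 0.000000; k1 = (0.125000, 0.250000, 0.075000, -0.052083)
  k2: at (s, t) = (-0.996875, -0.493750), (ds/dtau, dt/dtau) = (0.126875, 0.248698); Gamma_sss = 0.000000, Gamma_sst = 0.000000, Gamma_stt = -1.203125, Gamma_tss = 0.000000, Gamma_tst = 0.831169, Gamma_ttt = 0.000000; k2 = (0.126875, 0.248698, 0.074414, -0.052453)
  k3: at (s, t) = (-0.996828, -0.493783), (ds/dtau, dt/dtau) = (0.126860, 0.248689); Gamma_sss = 0.000000, Gamma_sst = 0.000000, Gamma_stt = -1.203172, Gamma_tss = 0.000000, Gamma_tst = 0.831136, Gamma_ttt = 0.000000; k3 = (0.126860, 0.248689, 0.074411, -0.052443)
  k4: at (s, t) = (-0.993657, -0.487566), (ds/dtau, dt/dtau) = (0.128721, 0.247378); Gamma_sss = 0.000000, Gamma_sst = 0.000000, Gamma_stt = -1.206343, Gamma_tss = 0.000000, Gamma_tst = 0.828952, Gamma_ttt = 0.000000; k4 = (0.128721, 0.247378, 0.073823, -0.052792)
  Y <- Y + (h/6)(k1 + 2k2 + 2k3 + k4): s = -0.9937, t = -0.4876, ds/dtau = 0.1287, dt/dtau = 0.2474
step 2:
  k1: at (s, t) = (-0.993657, -0.487565), (ds/dtau, dt/dtau) = (0.128721, 0.247378); Gamma_sss = 0.000000, Gamma_sst = 0.000000, Gamma_stt = -1.206343, Gamma_tss = 0.000000, Gamma_tst = 0.828951, Gamma_ttt = 0.000000; k1 = (0.128721, 0.247378, 0.073823, -0.052792)
  k2: at (s, t) = (-0.990439, -0.481381), (ds/dtau, dt/dtau) = (0.130566, 0.246058); Gamma_sss = 0.000000, Gamma_sst = 0.000000, Gamma_stt = -1.209561, Gamma_tss = 0.000000, Gamma_tst = 0.826746, Gamma_ttt = 0.000000; k2 = (0.130566, 0.246058, 0.073232, -0.053122)
  k3: at (s, t) = (-0.990393, -0.481414), (ds/dtau, dt/dtau) = (0.130551, 0.246050); Gamma_sss = 0.000000, Gamma_sst = 0.000000, Gamma_stt = -1.209607, Gamma_tss = 0.000000, Gamma_tst = 0.826715, Gamma_ttt = 0.000000; k3 = (0.130551, 0.246050, 0.073230, -0.053112)
  k4: at (s, t) = (-0.987129, -0.475263), (ds/dtau, dt/dtau) = (0.132382, 0.244722); Gamma_sss = 0.000000, Gamma_sst = 0.000000, Gamma_stt = -1.212871, Gamma_tss = 0.000000, Gamma_tst = 0.824490, Gamma_ttt = 0.000000; k4 = (0.132382, 0.244722, 0.072638, -0.053422)
  Y <- Y + (h/6)(k1 + 2k2 + 2k3 + k4): s = -0.9871, t = -0.4753, ds/dtau = 0.1324, dt/dtau = 0.2447
step 3:
  k1: at (s, t) = (-0.987129, -0.475263), (ds/dtau, dt/dtau) = (0.132382, 0.244722); Gamma_sss = 0.000000, Gamma_sst = 0.000000, Gamma_stt = -1.212871, Gamma_tss = 0.000000, Gamma_tst = 0.824490, Gamma_ttt = 0.000000; k1 = (0.132382, 0.244722, 0.072638, -0.053422)
  k2: at (s, t) = (-0.983819, -0.469145), (ds/dtau, dt/dtau) = (0.134198, 0.243387); Gamma_sss = 0.000000, Gamma_sst = 0.000000, Gamma_stt = -1.216181, Gamma_tss = 0.000000, Gamma_tst = 0.822246, Gamma_ttt = 0.000000; k2 = (0.134198, 0.243387, 0.072043, -0.053712)
  k3: at (s, t) = (-0.983774, -0.469178), (ds/dtau, dt/dtau) = (0.134183, 0.243379); Gamma_sss = 0.000000, Gamma_sst = 0.000000, Gamma_stt = -1.216226, Gamma_tss = 0.000000, Gamma_tst = 0.822216, Gamma_ttt = 0.000000; k3 = (0.134183, 0.243379, 0.072041, -0.053703)
  k4: at (s, t) = (-0.980420, -0.463094), (ds/dtau, dt/dtau) = (0.135984, 0.242037); Gamma_sss = 0.000000, Gamma_sst = 0.000000, Gamma_stt = -1.219580, Gamma_tss = 0.000000, Gamma_tst = 0.819954, Gamma_ttt = 0.000000; k4 = (0.135984, 0.242037, 0.071445, -0.053975)
  Y <- Y + (h/6)(k1 + 2k2 + 2k3 + k4): s = -0.9804, t = -0.4631, ds/dtau = 0.1360, dt/dtau = 0.2420
step 4:
  k1: at (s, t) = (-0.980420, -0.463094), (ds/dtau, dt/dtau) = (0.135984, 0.242037); Gamma_sss = 0.000000, Gamma_sst = 0.000000, Gamma_stt = -1.219580, Gamma_tss = 0.000000, Gamma_tst = 0.819954, Gamma_ttt = 0.000000; k1 = (0.135984, 0.242037, 0.071445, -0.053975)
  k2: at (s, t) = (-0.977020, -0.457043), (ds/dtau, dt/dtau) = (0.137770, 0.240688); Gamma_sss = 0.000000, Gamma_sst = 0.000000, Gamma_stt = -1.222980, Gamma_tss = 0.000000, Gamma_tst = 0.817675, Gamma_ttt = 0.000000; k2 = (0.137770, 0.240688, 0.070848, -0.054228)
  k3: at (s, t) = (-0.976975, -0.457077), (ds/dtau, dt/dtau) = (0.137755, 0.240681); Gamma_sss = 0.000000, Gamma_sst = 0.000000, Gamma_stt = -1.223025, Gamma_tss = 0.000000, Gamma_tst = 0.817645, Gamma_ttt = 0.000000; k3 = (0.137755, 0.240681, 0.070847, -0.054218)
  k4: at (s, t) = (-0.973532, -0.451060), (ds/dtau, dt/dtau) = (0.139527, 0.239326); Gamma_sss = 0.000000, Gamma_sst = 0.000000, Gamma_stt = -1.226468, Gamma_tss = 0.000000, Gamma_tst = 0.815349, Gamma_ttt = 0.000000; k4 = (0.139527, 0.239326, 0.070248, -0.054453)
  Y <- Y + (h/6)(k1 + 2k2 + 2k3 + k4): s = -0.9735, t = -0.4511, ds/dtau = 0.1395, dt/dtau = 0.2393


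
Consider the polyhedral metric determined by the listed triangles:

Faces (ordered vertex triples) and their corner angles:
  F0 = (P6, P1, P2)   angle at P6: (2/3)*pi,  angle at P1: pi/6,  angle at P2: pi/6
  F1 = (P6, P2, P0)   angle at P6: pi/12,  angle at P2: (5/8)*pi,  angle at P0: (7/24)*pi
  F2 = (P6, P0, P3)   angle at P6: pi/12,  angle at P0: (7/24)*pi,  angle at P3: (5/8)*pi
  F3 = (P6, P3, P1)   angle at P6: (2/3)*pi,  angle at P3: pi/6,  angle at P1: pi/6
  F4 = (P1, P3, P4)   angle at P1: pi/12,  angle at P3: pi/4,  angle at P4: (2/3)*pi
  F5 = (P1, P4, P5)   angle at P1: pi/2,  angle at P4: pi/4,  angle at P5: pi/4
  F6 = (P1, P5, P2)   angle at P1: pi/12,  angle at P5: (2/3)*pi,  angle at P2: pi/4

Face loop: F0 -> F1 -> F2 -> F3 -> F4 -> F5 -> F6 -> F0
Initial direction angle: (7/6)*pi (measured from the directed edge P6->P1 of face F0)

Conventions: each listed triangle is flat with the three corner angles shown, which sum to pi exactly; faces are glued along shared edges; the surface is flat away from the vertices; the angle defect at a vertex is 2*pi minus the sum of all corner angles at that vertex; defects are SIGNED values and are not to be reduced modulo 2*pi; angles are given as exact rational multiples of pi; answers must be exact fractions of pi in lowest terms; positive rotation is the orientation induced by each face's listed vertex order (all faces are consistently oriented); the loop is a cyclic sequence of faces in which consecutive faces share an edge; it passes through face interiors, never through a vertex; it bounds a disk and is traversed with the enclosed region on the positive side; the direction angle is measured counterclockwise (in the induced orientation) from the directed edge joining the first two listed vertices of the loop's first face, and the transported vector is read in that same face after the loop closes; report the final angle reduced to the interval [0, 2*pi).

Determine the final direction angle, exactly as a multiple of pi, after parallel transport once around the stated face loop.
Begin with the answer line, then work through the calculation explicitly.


Answer: final direction angle = (2/3)*pi

enclosed vertex P1: corner angles sum to pi, defect = 2*pi - pi = pi
enclosed vertex P6: corner angles sum to (3/2)*pi, defect = 2*pi - (3/2)*pi = pi/2
the final direction is the initial angle plus the enclosed defects, taken mod 2*pi in the induced orientation
final angle = (7/6)*pi + (3/2)*pi = (2/3)*pi (mod 2*pi)


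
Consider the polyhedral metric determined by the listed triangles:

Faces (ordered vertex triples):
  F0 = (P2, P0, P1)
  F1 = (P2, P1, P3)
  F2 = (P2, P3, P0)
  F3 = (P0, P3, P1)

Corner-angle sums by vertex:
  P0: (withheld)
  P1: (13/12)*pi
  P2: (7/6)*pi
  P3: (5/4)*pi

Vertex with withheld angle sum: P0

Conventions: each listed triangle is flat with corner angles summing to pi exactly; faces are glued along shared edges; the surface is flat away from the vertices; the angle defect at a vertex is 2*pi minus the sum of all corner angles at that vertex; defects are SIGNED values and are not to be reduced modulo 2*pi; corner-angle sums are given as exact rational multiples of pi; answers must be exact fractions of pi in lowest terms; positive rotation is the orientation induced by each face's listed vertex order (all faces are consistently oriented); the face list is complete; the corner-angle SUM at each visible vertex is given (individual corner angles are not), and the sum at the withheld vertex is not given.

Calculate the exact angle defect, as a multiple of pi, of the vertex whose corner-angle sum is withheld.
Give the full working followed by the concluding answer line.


V = 4, E = 6, F = 4; chi = V - E + F = 2
Gauss-Bonnet: total defect = 2*pi*chi = 4*pi; visible defects sum to (5/2)*pi

Answer: defect(P0) = (3/2)*pi


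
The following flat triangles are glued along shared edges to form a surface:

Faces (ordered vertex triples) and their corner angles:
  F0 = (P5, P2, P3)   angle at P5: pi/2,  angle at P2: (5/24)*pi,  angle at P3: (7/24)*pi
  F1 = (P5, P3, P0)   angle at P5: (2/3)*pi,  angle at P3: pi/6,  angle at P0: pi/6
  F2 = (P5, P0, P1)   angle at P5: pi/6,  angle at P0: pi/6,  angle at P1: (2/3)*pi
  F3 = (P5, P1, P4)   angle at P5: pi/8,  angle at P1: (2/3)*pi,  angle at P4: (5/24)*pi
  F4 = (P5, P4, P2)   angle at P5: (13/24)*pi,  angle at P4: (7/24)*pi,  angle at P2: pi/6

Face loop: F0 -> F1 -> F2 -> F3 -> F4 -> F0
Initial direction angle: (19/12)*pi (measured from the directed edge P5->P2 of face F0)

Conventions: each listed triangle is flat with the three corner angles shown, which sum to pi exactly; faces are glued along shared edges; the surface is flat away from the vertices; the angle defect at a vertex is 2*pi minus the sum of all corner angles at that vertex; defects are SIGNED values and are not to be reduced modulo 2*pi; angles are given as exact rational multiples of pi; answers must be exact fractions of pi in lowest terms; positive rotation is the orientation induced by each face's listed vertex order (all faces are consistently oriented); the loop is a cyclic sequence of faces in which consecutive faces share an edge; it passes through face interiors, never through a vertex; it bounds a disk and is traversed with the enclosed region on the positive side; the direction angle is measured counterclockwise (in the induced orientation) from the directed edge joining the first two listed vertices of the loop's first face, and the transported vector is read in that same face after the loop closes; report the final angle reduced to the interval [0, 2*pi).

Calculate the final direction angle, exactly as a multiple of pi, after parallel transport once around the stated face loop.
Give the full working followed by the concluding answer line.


enclosed vertex P5: corner angles sum to 2*pi, defect = 2*pi - 2*pi = 0
holonomy = initial angle + sum of enclosed defects (mod 2*pi), positive in the induced orientation
final angle = (19/12)*pi + 0 = (19/12)*pi (mod 2*pi)

Answer: final direction angle = (19/12)*pi


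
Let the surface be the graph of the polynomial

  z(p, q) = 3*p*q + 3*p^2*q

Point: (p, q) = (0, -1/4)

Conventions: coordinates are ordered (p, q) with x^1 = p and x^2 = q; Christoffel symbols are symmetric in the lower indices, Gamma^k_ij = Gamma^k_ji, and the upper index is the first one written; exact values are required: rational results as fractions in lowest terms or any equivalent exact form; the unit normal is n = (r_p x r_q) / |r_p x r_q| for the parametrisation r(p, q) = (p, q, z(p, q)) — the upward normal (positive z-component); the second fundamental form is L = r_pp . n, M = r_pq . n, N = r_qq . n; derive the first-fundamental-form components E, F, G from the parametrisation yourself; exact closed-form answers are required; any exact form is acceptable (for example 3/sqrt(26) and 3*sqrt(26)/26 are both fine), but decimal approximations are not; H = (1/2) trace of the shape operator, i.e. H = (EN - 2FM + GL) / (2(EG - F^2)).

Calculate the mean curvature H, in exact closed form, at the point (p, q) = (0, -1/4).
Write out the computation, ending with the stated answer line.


z_p = -3/4, z_q = 0, z_pp = -3/2, z_pq = 3, z_qq = 0
E = 25/16, F = 0, G = 1; answer radicand W^2 = 25/16
unnormalised second-form numerators: l = -3/2, m = 3, n = 0; L = l/sqrt(25/16), and similarly M = m/sqrt(W^2), N = n/sqrt(W^2)
H = (E*n - 2*F*m + G*l) / (2*(EG - F^2)*sqrt(W^2)); E*n - 2*F*m + G*l = -3/2, EG - F^2 = 25/16, so H = (-12/25)/sqrt(25/16)

Answer: H = -48/125


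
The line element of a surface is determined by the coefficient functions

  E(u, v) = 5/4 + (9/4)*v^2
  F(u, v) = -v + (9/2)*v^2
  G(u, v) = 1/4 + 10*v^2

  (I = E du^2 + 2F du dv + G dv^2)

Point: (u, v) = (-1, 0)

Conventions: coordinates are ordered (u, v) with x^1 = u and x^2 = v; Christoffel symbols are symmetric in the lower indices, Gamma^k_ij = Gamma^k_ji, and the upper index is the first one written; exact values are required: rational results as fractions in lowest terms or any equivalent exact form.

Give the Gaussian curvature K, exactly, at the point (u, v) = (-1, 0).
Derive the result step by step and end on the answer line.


E = 5/4, F = 0, G = 1/4, EG - F^2 = 5/16 at the point
E_u = 0, E_v = 0, F_u = 0, F_v = -1, G_u = 0, G_v = 0
E_vv = 9/2, F_uv = 0, G_uu = 0
Compute both Brioschi determinants and normalise by (EG - F^2)^2.
M1 = [[-E_vv/2 + F_uv - G_uu/2, E_u/2, F_u - E_v/2], [F_v - G_u/2, E, F], [G_v/2, F, G]] = [[-9/4, 0, 0], [-1, 5/4, 0], [0, 0, 1/4]]; det M1 = -45/64
M2 = [[0, E_v/2, G_u/2], [E_v/2, E, F], [G_u/2, F, G]] = [[0, 0, 0], [0, 5/4, 0], [0, 0, 1/4]]; det M2 = 0
det M1 - det M2 = -45/64; K = -45/64 / (5/16)^2 = -36/5

Answer: K = -36/5


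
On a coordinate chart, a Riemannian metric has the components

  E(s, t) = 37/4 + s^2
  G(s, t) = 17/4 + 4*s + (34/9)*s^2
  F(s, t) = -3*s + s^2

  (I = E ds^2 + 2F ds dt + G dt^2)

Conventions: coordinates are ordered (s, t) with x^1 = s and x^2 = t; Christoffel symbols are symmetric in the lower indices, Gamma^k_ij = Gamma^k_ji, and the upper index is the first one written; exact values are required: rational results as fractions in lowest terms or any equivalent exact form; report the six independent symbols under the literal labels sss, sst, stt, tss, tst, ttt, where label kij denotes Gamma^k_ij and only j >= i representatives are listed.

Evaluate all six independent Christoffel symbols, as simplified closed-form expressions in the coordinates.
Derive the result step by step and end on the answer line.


E = 37/4 + s^2; F = -3*s + s^2; G = 17/4 + 4*s + (34/9)*s^2
Gamma^k_ij = (1/2) g^{kl} (d_i g_jl + d_j g_il - d_l g_ij), with g^inv = (1/(EG-F^2)) [[G, -F], [-F, E]]
first partials: E_s = 2*s, E_t = 0, F_s = -3 + 2*s, F_t = 0, G_s = 4 + (68/9)*s, G_t = 0
D = EG - F^2 = 629/16 + 37*s + (1087/36)*s^2 + 10*s^3 + (25/9)*s^4
expanded: Gamma^s_ss = (G E_s - 2F F_s + F E_t)/(2D), Gamma^s_st = (G E_t - F G_s)/(2D), Gamma^s_tt = (2G F_t - G G_s - F G_t)/(2D), Gamma^t_ss = (2E F_s - E E_t - F E_s)/(2D), Gamma^t_st = (E G_s - F E_t)/(2D), Gamma^t_tt = (E G_t - 2F F_t + F G_s)/(2D); substitute and cancel common factors

Answer: Gamma_sss = (256*s^3 + 1872*s^2 - 684*s)/(400*s^4 + 1440*s^3 + 4348*s^2 + 5328*s + 5661), Gamma_sst = (-544*s^3 + 1344*s^2 + 864*s)/(400*s^4 + 1440*s^3 + 4348*s^2 + 5328*s + 5661), Gamma_stt = (-18496*s^3 - 29376*s^2 - 31176*s - 11016)/(3600*s^4 + 12960*s^3 + 39132*s^2 + 47952*s + 50949), Gamma_tss = (144*s^3 + 2664*s - 3996)/(400*s^4 + 1440*s^3 + 4348*s^2 + 5328*s + 5661), Gamma_tst = (544*s^3 + 288*s^2 + 5032*s + 2664)/(400*s^4 + 1440*s^3 + 4348*s^2 + 5328*s + 5661), Gamma_ttt = (544*s^3 - 1344*s^2 - 864*s)/(400*s^4 + 1440*s^3 + 4348*s^2 + 5328*s + 5661)


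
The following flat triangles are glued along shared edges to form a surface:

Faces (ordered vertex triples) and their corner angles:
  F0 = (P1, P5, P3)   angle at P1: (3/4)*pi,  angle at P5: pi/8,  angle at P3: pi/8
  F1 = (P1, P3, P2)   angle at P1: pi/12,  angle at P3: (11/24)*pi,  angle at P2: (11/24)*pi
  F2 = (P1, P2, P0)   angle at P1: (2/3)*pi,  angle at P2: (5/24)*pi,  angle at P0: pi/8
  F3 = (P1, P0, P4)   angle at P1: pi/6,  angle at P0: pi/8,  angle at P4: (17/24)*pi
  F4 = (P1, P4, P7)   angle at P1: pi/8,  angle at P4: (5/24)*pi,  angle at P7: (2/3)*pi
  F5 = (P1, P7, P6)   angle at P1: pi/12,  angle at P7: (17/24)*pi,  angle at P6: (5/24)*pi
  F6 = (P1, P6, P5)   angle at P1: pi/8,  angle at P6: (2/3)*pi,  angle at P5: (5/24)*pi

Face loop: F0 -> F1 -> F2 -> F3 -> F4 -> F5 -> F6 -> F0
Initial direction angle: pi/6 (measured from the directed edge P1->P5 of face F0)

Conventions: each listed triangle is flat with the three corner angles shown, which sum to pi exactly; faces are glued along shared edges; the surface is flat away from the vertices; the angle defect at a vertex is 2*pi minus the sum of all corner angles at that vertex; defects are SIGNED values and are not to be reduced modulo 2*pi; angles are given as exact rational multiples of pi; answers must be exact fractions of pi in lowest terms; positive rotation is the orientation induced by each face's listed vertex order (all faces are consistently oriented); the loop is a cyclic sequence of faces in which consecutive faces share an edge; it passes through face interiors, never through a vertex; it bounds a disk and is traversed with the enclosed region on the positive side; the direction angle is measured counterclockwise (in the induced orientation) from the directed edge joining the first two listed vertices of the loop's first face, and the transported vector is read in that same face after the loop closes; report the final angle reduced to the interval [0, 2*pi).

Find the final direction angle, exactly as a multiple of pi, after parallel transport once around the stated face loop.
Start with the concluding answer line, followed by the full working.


Answer: final direction angle = pi/6

enclosed vertex P1: corner angles sum to 2*pi, defect = 2*pi - 2*pi = 0
summing the enclosed defects onto the initial angle, mod 2*pi in the induced orientation:
final angle = pi/6 + 0 = pi/6 (mod 2*pi)


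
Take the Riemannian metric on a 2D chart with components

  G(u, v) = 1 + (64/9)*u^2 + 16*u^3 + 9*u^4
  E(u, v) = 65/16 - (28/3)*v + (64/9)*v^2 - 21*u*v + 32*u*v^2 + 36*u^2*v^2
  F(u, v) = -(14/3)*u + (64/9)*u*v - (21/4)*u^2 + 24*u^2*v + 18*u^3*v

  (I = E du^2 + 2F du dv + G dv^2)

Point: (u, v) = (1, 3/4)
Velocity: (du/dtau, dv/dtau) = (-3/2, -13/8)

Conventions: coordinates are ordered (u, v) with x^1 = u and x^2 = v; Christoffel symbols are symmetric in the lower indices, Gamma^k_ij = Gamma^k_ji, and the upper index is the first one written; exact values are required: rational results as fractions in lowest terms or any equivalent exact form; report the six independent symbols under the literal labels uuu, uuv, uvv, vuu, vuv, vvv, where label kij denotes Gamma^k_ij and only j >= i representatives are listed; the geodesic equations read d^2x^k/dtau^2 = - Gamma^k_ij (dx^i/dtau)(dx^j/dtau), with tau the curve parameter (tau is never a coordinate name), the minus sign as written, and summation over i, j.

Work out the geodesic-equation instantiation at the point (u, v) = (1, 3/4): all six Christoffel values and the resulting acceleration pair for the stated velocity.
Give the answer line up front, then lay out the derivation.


Answer: Gamma_uuu = 3078/8017, Gamma_uuv = 5928/8017, Gamma_uvv = 0, Gamma_vuu = 3672/8017, Gamma_vuv = 7072/8017, Gamma_vvv = 0; accelerations (d^2u/dtau^2, d^2v/dtau^2) = (-71649/16034, -42738/8017)

E = 377/16, F = 323/12, G = 298/9 at the point
E_u = 171/4, E_v = 247/3, F_u = 200/3, F_v = 442/9, G_u = 884/9, G_v = 0
EG - F^2 = 8017/144;  g^inv = (144/8017) * [[298/9, -323/12], [-323/12, 377/16]]
first-kind symbols [ij,l] = (1/2)(d_i g_jl + d_j g_il - d_l g_ij): [uu,u] = E_u/2 = 171/8, [uu,v] = F_u - E_v/2 = 51/2, [uv,u] = E_v/2 = 247/6, [uv,v] = G_u/2 = 442/9, [vv,u] = F_v - G_u/2 = 0, [vv,v] = G_v/2 = 0
Gamma^u_ij = (G*[ij,u] - F*[ij,v])/(EG - F^2), Gamma^v_ij = (E*[ij,v] - F*[ij,u])/(EG - F^2)
Gamma_uuu = 3078/8017, Gamma_uuv = 5928/8017, Gamma_uvv = 0, Gamma_vuu = 3672/8017, Gamma_vuv = 7072/8017, Gamma_vvv = 0
d^2u/dtau^2 = -(Gamma_uuu*(-3/2)^2 + 2*Gamma_uuv*(-3/2)*(-13/8) + Gamma_uvv*(-13/8)^2) = -71649/16034
d^2v/dtau^2 = -(Gamma_vuu*(-3/2)^2 + 2*Gamma_vuv*(-3/2)*(-13/8) + Gamma_vvv*(-13/8)^2) = -42738/8017


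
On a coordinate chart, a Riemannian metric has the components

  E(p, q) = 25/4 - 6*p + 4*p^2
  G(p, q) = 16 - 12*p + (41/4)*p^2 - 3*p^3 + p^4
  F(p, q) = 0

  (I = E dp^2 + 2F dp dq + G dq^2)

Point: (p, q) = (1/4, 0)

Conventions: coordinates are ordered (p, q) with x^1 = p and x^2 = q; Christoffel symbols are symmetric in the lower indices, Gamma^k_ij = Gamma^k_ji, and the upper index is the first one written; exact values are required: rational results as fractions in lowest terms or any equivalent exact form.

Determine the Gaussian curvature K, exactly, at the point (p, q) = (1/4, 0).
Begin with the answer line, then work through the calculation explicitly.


Answer: K = -128/1475

E = 5, F = 0, G = 3481/256, EG - F^2 = 17405/256 at the point
E_p = -4, E_q = 0, F_p = 0, F_q = 0, G_p = -59/8, G_q = 0
E_qq = 0, F_pq = 0, G_pp = 67/4
Using the Brioschi determinant formula for K from the metric derivatives:
M1 = [[-E_qq/2 + F_pq - G_pp/2, E_p/2, F_p - E_q/2], [F_q - G_p/2, E, F], [G_q/2, F, G]] = [[-67/8, -2, 0], [59/16, 5, 0], [0, 0, 3481/256]]; det M1 = -240189/512
M2 = [[0, E_q/2, G_p/2], [E_q/2, E, F], [G_p/2, F, G]] = [[0, 0, -59/16], [0, 5, 0], [-59/16, 0, 3481/256]]; det M2 = -17405/256
det M1 - det M2 = -205379/512; K = -205379/512 / (17405/256)^2 = -128/1475


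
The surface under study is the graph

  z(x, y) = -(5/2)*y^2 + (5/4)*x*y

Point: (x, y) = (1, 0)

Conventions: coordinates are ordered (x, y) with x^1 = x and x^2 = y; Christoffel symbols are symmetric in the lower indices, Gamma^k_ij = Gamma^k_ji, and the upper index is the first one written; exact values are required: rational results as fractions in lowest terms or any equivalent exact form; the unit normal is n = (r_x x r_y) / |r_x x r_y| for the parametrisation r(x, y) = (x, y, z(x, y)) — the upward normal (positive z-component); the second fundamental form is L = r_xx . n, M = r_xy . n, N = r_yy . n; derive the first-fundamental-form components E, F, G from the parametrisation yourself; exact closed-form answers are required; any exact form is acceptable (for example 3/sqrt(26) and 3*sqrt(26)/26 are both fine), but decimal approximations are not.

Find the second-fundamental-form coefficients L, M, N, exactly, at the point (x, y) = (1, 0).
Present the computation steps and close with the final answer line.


z_x = 0, z_y = 5/4, z_xx = 0, z_xy = 5/4, z_yy = -5
E = 1, F = 0, G = 41/16; answer radicand W^2 = 41/16
unnormalised second-form numerators: l = 0, m = 5/4, n = -5; L = l/sqrt(41/16), and similarly M = m/sqrt(W^2), N = n/sqrt(W^2)

Answer: L = 0, M = 5*sqrt(41)/41, N = -20*sqrt(41)/41


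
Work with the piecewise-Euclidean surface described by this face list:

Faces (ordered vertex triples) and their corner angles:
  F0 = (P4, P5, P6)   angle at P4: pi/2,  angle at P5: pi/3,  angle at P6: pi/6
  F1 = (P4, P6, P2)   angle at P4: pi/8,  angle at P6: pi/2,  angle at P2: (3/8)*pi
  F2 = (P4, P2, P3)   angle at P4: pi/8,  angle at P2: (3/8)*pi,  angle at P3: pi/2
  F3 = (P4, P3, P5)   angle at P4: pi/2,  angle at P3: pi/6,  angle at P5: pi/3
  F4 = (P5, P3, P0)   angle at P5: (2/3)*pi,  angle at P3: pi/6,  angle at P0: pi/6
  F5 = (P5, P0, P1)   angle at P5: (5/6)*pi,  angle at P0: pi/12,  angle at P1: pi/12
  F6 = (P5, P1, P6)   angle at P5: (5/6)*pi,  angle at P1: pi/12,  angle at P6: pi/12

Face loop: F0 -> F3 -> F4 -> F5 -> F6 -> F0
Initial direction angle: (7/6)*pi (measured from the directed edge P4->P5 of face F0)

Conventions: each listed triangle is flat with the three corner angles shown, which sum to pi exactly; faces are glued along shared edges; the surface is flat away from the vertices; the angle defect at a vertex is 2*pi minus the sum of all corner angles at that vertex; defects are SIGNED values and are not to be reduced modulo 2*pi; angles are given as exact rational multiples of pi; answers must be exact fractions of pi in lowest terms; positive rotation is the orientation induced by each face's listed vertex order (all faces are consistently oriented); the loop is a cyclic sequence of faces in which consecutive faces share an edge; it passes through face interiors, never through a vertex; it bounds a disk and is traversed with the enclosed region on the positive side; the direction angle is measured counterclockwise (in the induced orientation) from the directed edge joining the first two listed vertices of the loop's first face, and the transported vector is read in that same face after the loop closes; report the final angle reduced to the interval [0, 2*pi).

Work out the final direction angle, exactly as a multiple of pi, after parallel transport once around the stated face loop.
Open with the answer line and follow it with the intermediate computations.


Answer: final direction angle = pi/6

enclosed vertex P5: corner angles sum to 3*pi, defect = 2*pi - 3*pi = -pi
transport around the loop rotates by the sum of enclosed defects; add to the initial angle mod 2*pi
final angle = (7/6)*pi - pi = pi/6 (mod 2*pi)


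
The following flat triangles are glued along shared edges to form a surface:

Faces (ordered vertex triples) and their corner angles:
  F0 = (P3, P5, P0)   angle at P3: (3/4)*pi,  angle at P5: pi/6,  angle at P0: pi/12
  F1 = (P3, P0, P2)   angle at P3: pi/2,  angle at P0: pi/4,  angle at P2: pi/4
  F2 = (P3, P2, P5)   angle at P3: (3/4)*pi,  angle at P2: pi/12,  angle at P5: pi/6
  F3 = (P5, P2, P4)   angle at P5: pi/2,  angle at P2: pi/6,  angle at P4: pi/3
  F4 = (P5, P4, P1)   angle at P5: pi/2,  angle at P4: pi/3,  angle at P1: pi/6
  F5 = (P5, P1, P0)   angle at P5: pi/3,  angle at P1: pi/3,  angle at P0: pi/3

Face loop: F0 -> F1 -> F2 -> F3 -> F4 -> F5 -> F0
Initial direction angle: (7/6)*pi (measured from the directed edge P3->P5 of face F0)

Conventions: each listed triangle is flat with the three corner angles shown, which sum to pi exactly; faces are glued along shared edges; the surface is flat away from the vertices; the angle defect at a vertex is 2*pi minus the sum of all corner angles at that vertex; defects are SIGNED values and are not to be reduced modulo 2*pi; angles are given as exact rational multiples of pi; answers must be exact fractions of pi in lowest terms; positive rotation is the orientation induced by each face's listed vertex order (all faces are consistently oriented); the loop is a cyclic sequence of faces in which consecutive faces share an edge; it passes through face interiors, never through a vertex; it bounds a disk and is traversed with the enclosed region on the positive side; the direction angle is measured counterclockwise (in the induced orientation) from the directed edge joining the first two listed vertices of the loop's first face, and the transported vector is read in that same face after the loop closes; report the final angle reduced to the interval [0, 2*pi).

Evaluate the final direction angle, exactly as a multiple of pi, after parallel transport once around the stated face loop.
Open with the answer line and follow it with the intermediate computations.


Answer: final direction angle = (3/2)*pi

enclosed vertex P3: corner angles sum to 2*pi, defect = 2*pi - 2*pi = 0
enclosed vertex P5: corner angles sum to (5/3)*pi, defect = 2*pi - (5/3)*pi = pi/3
by Gauss-Bonnet the loop rotates the vector by the enclosed defect sum (positive orientation, mod 2*pi)
final angle = (7/6)*pi + pi/3 = (3/2)*pi (mod 2*pi)


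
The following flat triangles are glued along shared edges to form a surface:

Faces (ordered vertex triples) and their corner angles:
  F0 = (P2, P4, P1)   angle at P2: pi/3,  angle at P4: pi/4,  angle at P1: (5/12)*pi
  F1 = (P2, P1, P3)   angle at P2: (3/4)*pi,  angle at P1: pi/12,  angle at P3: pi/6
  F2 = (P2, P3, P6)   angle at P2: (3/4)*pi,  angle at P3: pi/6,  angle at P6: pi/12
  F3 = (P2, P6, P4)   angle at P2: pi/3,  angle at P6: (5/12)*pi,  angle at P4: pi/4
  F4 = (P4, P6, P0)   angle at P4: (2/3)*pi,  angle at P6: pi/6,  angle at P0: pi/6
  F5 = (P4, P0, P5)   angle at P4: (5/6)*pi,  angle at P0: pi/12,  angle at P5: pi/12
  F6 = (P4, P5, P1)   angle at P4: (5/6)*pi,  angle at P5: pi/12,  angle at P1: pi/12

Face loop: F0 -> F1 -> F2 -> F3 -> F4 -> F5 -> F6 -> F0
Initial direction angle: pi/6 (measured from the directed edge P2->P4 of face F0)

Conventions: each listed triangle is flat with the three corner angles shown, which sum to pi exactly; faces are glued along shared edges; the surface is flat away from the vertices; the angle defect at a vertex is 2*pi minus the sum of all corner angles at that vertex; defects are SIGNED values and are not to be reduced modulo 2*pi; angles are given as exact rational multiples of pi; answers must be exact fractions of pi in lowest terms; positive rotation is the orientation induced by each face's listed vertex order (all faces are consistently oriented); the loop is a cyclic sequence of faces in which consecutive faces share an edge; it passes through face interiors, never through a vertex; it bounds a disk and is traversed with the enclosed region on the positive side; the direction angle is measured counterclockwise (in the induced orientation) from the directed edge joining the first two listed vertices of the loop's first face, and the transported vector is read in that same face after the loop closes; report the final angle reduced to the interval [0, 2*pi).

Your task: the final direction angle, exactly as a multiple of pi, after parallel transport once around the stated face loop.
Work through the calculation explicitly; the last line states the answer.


enclosed vertex P2: corner angles sum to (13/6)*pi, defect = 2*pi - (13/6)*pi = -pi/6
enclosed vertex P4: corner angles sum to (17/6)*pi, defect = 2*pi - (17/6)*pi = (-5/6)*pi
the final direction is the initial angle plus the enclosed defects, taken mod 2*pi in the induced orientation
final angle = pi/6 - pi = (7/6)*pi (mod 2*pi)

Answer: final direction angle = (7/6)*pi


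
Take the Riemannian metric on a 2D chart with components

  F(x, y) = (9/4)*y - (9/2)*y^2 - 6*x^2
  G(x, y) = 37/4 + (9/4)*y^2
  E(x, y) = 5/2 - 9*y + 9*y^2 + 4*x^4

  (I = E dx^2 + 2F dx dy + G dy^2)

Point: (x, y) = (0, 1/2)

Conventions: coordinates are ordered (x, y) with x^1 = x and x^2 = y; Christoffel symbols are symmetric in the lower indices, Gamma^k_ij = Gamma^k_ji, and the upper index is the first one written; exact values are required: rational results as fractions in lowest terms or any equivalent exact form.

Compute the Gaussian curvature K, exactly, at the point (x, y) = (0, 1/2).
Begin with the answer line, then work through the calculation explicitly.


Answer: K = -576/157

E = 1/4, F = 0, G = 157/16, EG - F^2 = 157/64 at the point
E_x = 0, E_y = 0, F_x = 0, F_y = -9/4, G_x = 0, G_y = 9/4
E_yy = 18, F_xy = 0, G_xx = 0
Compute both Brioschi determinants and normalise by (EG - F^2)^2.
M1 = [[-E_yy/2 + F_xy - G_xx/2, E_x/2, F_x - E_y/2], [F_y - G_x/2, E, F], [G_y/2, F, G]] = [[-9, 0, 0], [-9/4, 1/4, 0], [9/8, 0, 157/16]]; det M1 = -1413/64
M2 = [[0, E_y/2, G_x/2], [E_y/2, E, F], [G_x/2, F, G]] = [[0, 0, 0], [0, 1/4, 0], [0, 0, 157/16]]; det M2 = 0
det M1 - det M2 = -1413/64; K = -1413/64 / (157/64)^2 = -576/157


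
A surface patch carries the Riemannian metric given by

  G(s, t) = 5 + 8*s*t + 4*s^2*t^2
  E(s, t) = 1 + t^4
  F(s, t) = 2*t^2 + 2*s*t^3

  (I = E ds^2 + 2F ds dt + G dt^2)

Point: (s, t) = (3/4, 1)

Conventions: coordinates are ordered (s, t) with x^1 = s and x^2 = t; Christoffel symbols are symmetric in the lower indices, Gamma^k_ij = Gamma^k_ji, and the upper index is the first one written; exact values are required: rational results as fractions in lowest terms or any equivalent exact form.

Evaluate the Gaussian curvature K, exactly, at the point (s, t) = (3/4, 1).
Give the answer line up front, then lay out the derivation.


Answer: K = -64/3249

E = 2, F = 7/2, G = 53/4, EG - F^2 = 57/4 at the point
E_s = 0, E_t = 4, F_s = 2, F_t = 17/2, G_s = 14, G_t = 21/2
E_tt = 12, F_st = 6, G_ss = 8
Compute both Brioschi determinants and normalise by (EG - F^2)^2.
M1 = [[-E_tt/2 + F_st - G_ss/2, E_s/2, F_s - E_t/2], [F_t - G_s/2, E, F], [G_t/2, F, G]] = [[-4, 0, 0], [3/2, 2, 7/2], [21/4, 7/2, 53/4]]; det M1 = -57
M2 = [[0, E_t/2, G_s/2], [E_t/2, E, F], [G_s/2, F, G]] = [[0, 2, 7], [2, 2, 7/2], [7, 7/2, 53/4]]; det M2 = -53
det M1 - det M2 = -4; K = -4 / (57/4)^2 = -64/3249


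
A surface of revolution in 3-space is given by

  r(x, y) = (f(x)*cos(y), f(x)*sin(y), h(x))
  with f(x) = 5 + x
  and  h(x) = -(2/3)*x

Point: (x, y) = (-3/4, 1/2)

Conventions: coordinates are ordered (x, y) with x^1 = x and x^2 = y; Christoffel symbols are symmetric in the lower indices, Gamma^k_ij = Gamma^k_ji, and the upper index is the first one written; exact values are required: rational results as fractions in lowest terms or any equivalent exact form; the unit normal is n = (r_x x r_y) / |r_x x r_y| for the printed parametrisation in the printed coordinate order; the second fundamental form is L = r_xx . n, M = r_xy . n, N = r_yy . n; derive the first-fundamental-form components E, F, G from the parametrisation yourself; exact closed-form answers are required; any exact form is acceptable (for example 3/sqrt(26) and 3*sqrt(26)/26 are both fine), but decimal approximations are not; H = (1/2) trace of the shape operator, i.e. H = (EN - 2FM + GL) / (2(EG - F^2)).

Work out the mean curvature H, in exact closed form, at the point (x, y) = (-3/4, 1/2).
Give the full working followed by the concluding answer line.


f = 17/4, f' = 1, f'' = 0, h' = -2/3, h'' = 0
E = 13/9, F = 0, G = 289/16; answer radicand W^2 = 13/9
unnormalised second-form numerators: l = 0, m = 0, n = -17/6; L = l/sqrt(13/9), and similarly M = m/sqrt(W^2), N = n/sqrt(W^2)
H = (E*n - 2*F*m + G*l) / (2*(EG - F^2)*sqrt(W^2)); E*n - 2*F*m + G*l = -221/54, EG - F^2 = 3757/144, so H = (-4/51)/sqrt(13/9)

Answer: H = -4*sqrt(13)/221


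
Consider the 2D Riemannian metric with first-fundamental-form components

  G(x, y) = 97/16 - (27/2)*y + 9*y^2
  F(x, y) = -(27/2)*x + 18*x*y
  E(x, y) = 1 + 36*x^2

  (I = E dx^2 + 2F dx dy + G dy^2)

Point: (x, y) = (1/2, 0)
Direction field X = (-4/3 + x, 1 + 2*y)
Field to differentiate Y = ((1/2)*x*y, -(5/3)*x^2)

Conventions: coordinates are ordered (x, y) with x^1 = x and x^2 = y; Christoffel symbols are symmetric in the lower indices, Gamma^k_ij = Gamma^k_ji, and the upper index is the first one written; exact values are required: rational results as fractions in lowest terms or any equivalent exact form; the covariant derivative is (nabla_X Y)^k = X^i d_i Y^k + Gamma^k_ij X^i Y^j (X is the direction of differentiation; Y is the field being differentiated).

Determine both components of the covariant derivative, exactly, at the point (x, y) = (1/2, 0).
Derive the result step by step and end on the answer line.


E = 10, F = -27/4, G = 97/16 at the point
E_x = 36, E_y = 0, F_x = -27/2, F_y = 9, G_x = 0, G_y = -27/2
EG - F^2 = 241/16;  g^inv = (16/241) * [[97/16, 27/4], [27/4, 10]]
first-kind symbols [ij,l] = (1/2)(d_i g_jl + d_j g_il - d_l g_ij): [xx,x] = E_x/2 = 18, [xx,y] = F_x - E_y/2 = -27/2, [xy,x] = E_y/2 = 0, [xy,y] = G_x/2 = 0, [yy,x] = F_y - G_x/2 = 9, [yy,y] = G_y/2 = -27/4
Gamma^x_ij = (G*[ij,x] - F*[ij,y])/(EG - F^2), Gamma^y_ij = (E*[ij,y] - F*[ij,x])/(EG - F^2)
Gamma_xxx = 288/241, Gamma_xxy = 0, Gamma_xyy = 144/241, Gamma_yxx = -216/241, Gamma_yxy = 0, Gamma_yyy = -108/241
X = (-5/6, 1), Y = (0, -5/12) at the point

Answer: (nabla_X Y)^x = 1/964, (nabla_X Y)^y = 6835/4338


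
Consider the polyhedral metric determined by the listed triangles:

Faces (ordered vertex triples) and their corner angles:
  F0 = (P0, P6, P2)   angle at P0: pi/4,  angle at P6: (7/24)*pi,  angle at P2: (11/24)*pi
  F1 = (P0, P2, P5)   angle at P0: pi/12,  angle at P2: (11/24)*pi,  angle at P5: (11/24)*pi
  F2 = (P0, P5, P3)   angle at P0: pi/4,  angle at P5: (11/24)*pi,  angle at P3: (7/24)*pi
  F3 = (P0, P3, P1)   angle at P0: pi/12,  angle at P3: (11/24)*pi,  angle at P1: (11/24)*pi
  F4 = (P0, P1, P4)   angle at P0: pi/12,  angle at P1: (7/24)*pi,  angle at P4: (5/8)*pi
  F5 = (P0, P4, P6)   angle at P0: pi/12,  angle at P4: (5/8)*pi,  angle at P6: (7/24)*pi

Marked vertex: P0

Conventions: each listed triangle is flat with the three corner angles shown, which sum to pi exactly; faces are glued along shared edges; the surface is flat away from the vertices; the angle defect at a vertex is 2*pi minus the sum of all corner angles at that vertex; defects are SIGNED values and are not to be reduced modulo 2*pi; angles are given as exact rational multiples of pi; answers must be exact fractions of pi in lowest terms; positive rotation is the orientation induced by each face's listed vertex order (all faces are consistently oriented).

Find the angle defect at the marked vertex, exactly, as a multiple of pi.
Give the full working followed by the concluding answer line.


Sum of corner angles at P0: (5/6)*pi
defect = 2*pi - (5/6)*pi

Answer: defect(P0) = (7/6)*pi


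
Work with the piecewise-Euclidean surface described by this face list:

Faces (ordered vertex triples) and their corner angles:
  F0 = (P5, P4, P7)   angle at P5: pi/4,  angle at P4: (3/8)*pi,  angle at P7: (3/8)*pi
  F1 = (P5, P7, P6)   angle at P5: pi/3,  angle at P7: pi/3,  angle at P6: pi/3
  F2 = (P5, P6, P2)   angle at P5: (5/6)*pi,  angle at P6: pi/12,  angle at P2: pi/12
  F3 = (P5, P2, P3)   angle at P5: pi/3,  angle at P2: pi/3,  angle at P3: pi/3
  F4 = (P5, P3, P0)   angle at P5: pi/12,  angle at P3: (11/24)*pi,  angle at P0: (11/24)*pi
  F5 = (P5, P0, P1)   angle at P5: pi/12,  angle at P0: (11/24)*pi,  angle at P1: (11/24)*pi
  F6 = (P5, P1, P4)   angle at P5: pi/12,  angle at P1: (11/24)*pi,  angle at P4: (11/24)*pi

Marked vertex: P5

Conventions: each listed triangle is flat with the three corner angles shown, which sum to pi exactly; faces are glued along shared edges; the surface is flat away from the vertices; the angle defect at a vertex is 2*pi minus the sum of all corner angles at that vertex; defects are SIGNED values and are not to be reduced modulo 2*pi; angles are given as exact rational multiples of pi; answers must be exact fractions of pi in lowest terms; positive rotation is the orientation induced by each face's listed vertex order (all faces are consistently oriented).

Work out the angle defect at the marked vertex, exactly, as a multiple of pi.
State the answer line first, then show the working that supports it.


Answer: defect(P5) = 0

Sum of corner angles at P5: 2*pi
defect = 2*pi - 2*pi


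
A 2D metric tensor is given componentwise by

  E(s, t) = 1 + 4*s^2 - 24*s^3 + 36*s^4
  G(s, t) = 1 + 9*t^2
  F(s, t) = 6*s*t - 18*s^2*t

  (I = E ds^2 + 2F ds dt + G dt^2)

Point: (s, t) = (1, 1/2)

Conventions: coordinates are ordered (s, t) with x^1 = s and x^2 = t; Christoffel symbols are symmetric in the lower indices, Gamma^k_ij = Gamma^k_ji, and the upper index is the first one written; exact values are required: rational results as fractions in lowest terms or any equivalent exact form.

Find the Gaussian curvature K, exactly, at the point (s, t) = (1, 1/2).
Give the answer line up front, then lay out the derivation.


Answer: K = -480/5929

E = 17, F = -6, G = 13/4, EG - F^2 = 77/4 at the point
E_s = 80, E_t = 0, F_s = -15, F_t = -12, G_s = 0, G_t = 9
E_tt = 0, F_st = -30, G_ss = 0
By Brioschi, K is (det M1 - det M2) divided by (EG - F^2) squared.
M1 = [[-E_tt/2 + F_st - G_ss/2, E_s/2, F_s - E_t/2], [F_t - G_s/2, E, F], [G_t/2, F, G]] = [[-30, 40, -15], [-12, 17, -6], [9/2, -6, 13/4]]; det M1 = -30
M2 = [[0, E_t/2, G_s/2], [E_t/2, E, F], [G_s/2, F, G]] = [[0, 0, 0], [0, 17, -6], [0, -6, 13/4]]; det M2 = 0
det M1 - det M2 = -30; K = -30 / (77/4)^2 = -480/5929
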